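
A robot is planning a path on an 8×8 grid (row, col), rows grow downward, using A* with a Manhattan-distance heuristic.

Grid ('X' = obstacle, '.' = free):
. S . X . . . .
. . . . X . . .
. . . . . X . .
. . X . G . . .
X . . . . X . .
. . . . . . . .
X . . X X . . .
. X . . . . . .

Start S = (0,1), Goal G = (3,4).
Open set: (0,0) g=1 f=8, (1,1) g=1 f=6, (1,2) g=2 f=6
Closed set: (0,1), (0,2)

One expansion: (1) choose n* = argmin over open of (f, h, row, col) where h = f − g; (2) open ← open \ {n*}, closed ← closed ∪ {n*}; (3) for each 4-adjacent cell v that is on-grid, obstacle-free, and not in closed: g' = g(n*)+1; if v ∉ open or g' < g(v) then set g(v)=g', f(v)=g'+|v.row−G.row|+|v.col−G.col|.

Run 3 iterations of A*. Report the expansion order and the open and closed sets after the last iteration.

order=[(1,2) → (1,3) → (2,3)]; open=[(0,0) g=1 f=8, (1,1) g=1 f=6, (2,2) g=3 f=6, (2,4) g=5 f=6, (3,3) g=5 f=6]; closed=[(0,1), (0,2), (1,2), (1,3), (2,3)]

step 1: expand (1,2) (f=6, h=4) → closed; open now [(0,0) g=1 f=8, (1,1) g=1 f=6, (1,3) g=3 f=6, (2,2) g=3 f=6]
step 2: expand (1,3) (f=6, h=3) → closed; open now [(0,0) g=1 f=8, (1,1) g=1 f=6, (2,2) g=3 f=6, (2,3) g=4 f=6]
step 3: expand (2,3) (f=6, h=2) → closed; open now [(0,0) g=1 f=8, (1,1) g=1 f=6, (2,2) g=3 f=6, (2,4) g=5 f=6, (3,3) g=5 f=6]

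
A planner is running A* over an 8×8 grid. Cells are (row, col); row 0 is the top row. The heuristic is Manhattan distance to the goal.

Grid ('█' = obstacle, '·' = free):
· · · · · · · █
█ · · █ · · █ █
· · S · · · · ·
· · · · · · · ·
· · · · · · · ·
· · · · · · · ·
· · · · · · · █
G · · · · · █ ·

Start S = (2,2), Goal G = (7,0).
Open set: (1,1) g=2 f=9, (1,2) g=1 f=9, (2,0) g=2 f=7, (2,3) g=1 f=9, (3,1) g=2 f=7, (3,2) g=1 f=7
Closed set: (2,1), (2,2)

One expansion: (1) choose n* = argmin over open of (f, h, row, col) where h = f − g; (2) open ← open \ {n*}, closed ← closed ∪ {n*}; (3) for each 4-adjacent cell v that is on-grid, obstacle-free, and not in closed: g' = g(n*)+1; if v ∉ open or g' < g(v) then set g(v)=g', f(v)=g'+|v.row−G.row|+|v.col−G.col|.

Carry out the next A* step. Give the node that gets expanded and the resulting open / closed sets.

expanded=(2,0); open=[(1,1) g=2 f=9, (1,2) g=1 f=9, (2,3) g=1 f=9, (3,0) g=3 f=7, (3,1) g=2 f=7, (3,2) g=1 f=7]; closed=[(2,0), (2,1), (2,2)]

step 1: expand (2,0) (f=7, h=5) → closed; open now [(1,1) g=2 f=9, (1,2) g=1 f=9, (2,3) g=1 f=9, (3,0) g=3 f=7, (3,1) g=2 f=7, (3,2) g=1 f=7]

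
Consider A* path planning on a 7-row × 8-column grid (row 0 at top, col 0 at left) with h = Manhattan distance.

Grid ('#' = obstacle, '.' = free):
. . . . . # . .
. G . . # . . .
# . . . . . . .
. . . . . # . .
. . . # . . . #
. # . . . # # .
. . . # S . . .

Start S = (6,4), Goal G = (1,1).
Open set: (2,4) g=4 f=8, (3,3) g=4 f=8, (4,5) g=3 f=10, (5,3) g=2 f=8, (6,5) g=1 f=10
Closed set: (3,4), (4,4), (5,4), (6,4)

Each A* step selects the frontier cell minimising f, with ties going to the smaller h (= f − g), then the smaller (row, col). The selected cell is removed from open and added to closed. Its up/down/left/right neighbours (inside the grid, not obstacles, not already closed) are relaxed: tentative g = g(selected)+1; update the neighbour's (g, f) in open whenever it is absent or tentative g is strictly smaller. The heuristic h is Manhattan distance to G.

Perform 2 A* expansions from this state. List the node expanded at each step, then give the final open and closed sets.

order=[(2,4) → (2,3)]; open=[(1,3) g=6 f=8, (2,2) g=6 f=8, (2,5) g=5 f=10, (3,3) g=4 f=8, (4,5) g=3 f=10, (5,3) g=2 f=8, (6,5) g=1 f=10]; closed=[(2,3), (2,4), (3,4), (4,4), (5,4), (6,4)]

step 1: expand (2,4) (f=8, h=4) → closed; open now [(2,3) g=5 f=8, (2,5) g=5 f=10, (3,3) g=4 f=8, (4,5) g=3 f=10, (5,3) g=2 f=8, (6,5) g=1 f=10]
step 2: expand (2,3) (f=8, h=3) → closed; open now [(1,3) g=6 f=8, (2,2) g=6 f=8, (2,5) g=5 f=10, (3,3) g=4 f=8, (4,5) g=3 f=10, (5,3) g=2 f=8, (6,5) g=1 f=10]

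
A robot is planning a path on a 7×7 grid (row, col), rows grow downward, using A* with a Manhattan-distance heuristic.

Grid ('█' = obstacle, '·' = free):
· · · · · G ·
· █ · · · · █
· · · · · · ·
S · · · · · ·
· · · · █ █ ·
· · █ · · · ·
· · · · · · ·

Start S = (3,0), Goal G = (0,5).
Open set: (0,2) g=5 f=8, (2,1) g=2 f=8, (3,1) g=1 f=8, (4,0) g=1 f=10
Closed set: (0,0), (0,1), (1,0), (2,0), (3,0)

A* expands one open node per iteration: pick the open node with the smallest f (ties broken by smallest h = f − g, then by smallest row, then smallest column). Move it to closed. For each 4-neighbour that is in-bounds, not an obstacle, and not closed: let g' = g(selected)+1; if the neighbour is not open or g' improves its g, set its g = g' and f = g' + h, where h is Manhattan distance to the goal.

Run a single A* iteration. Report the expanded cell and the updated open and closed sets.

step 1: expand (0,2) (f=8, h=3) → closed; open now [(0,3) g=6 f=8, (1,2) g=6 f=10, (2,1) g=2 f=8, (3,1) g=1 f=8, (4,0) g=1 f=10]

expanded=(0,2); open=[(0,3) g=6 f=8, (1,2) g=6 f=10, (2,1) g=2 f=8, (3,1) g=1 f=8, (4,0) g=1 f=10]; closed=[(0,0), (0,1), (0,2), (1,0), (2,0), (3,0)]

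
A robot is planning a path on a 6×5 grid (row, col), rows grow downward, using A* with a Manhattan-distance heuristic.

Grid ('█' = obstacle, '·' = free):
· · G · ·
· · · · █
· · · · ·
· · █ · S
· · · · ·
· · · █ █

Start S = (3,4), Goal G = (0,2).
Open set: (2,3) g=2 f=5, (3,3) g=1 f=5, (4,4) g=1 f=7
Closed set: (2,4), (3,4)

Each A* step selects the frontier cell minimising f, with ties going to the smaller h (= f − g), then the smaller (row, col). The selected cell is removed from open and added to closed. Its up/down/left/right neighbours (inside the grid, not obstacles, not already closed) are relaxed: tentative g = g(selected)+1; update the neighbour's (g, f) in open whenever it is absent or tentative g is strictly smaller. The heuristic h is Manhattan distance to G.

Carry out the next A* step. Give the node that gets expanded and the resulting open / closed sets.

expanded=(2,3); open=[(1,3) g=3 f=5, (2,2) g=3 f=5, (3,3) g=1 f=5, (4,4) g=1 f=7]; closed=[(2,3), (2,4), (3,4)]

step 1: expand (2,3) (f=5, h=3) → closed; open now [(1,3) g=3 f=5, (2,2) g=3 f=5, (3,3) g=1 f=5, (4,4) g=1 f=7]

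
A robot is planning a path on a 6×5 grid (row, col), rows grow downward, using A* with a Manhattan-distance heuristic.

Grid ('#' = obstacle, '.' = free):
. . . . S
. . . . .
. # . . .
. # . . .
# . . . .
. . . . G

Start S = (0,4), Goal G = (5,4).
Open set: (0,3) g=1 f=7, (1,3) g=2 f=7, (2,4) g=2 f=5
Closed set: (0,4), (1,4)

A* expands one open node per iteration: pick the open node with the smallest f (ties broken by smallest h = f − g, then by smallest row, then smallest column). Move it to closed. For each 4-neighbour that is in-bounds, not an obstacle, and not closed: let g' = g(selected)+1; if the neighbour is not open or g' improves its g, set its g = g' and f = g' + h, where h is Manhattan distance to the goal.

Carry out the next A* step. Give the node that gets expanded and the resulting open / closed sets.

step 1: expand (2,4) (f=5, h=3) → closed; open now [(0,3) g=1 f=7, (1,3) g=2 f=7, (2,3) g=3 f=7, (3,4) g=3 f=5]

expanded=(2,4); open=[(0,3) g=1 f=7, (1,3) g=2 f=7, (2,3) g=3 f=7, (3,4) g=3 f=5]; closed=[(0,4), (1,4), (2,4)]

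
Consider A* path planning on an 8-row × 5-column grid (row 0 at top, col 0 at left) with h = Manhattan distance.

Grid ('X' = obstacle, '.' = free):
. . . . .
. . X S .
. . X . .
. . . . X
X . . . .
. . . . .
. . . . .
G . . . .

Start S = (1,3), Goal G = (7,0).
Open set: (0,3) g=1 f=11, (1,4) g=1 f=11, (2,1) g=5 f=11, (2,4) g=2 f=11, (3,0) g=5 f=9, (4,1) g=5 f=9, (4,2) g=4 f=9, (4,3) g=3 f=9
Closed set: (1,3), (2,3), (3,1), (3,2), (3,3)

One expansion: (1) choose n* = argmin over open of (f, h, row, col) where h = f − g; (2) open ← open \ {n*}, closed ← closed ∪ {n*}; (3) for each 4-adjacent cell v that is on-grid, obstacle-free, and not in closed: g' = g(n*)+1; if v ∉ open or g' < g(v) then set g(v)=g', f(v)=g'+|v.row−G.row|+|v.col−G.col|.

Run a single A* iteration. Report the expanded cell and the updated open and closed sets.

step 1: expand (3,0) (f=9, h=4) → closed; open now [(0,3) g=1 f=11, (1,4) g=1 f=11, (2,0) g=6 f=11, (2,1) g=5 f=11, (2,4) g=2 f=11, (4,1) g=5 f=9, (4,2) g=4 f=9, (4,3) g=3 f=9]

expanded=(3,0); open=[(0,3) g=1 f=11, (1,4) g=1 f=11, (2,0) g=6 f=11, (2,1) g=5 f=11, (2,4) g=2 f=11, (4,1) g=5 f=9, (4,2) g=4 f=9, (4,3) g=3 f=9]; closed=[(1,3), (2,3), (3,0), (3,1), (3,2), (3,3)]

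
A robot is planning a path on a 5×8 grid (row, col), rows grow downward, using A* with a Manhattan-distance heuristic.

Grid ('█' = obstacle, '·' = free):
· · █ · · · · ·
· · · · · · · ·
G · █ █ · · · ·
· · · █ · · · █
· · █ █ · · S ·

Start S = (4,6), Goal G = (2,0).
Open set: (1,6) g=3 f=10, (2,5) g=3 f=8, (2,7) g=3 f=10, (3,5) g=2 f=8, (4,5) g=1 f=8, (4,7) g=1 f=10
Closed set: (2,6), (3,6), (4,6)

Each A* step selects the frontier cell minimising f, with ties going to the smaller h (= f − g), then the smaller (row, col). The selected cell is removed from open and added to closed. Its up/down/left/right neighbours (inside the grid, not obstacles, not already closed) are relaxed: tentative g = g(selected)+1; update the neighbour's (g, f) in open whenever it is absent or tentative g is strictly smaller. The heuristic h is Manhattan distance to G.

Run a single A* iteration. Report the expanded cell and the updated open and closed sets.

expanded=(2,5); open=[(1,5) g=4 f=10, (1,6) g=3 f=10, (2,4) g=4 f=8, (2,7) g=3 f=10, (3,5) g=2 f=8, (4,5) g=1 f=8, (4,7) g=1 f=10]; closed=[(2,5), (2,6), (3,6), (4,6)]

step 1: expand (2,5) (f=8, h=5) → closed; open now [(1,5) g=4 f=10, (1,6) g=3 f=10, (2,4) g=4 f=8, (2,7) g=3 f=10, (3,5) g=2 f=8, (4,5) g=1 f=8, (4,7) g=1 f=10]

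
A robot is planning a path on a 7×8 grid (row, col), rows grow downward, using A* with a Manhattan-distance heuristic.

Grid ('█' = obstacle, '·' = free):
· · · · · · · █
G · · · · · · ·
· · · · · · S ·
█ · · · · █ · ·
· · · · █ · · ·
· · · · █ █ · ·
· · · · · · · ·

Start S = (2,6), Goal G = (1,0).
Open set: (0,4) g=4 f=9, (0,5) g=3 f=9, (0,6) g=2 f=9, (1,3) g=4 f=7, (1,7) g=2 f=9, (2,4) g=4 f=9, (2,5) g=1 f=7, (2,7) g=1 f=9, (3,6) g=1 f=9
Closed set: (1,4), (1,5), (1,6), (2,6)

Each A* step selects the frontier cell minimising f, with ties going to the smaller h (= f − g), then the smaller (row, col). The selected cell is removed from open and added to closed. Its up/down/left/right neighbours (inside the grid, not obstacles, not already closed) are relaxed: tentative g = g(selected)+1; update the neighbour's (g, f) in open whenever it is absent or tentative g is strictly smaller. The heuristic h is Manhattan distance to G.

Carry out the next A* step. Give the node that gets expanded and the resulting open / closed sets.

expanded=(1,3); open=[(0,3) g=5 f=9, (0,4) g=4 f=9, (0,5) g=3 f=9, (0,6) g=2 f=9, (1,2) g=5 f=7, (1,7) g=2 f=9, (2,3) g=5 f=9, (2,4) g=4 f=9, (2,5) g=1 f=7, (2,7) g=1 f=9, (3,6) g=1 f=9]; closed=[(1,3), (1,4), (1,5), (1,6), (2,6)]

step 1: expand (1,3) (f=7, h=3) → closed; open now [(0,3) g=5 f=9, (0,4) g=4 f=9, (0,5) g=3 f=9, (0,6) g=2 f=9, (1,2) g=5 f=7, (1,7) g=2 f=9, (2,3) g=5 f=9, (2,4) g=4 f=9, (2,5) g=1 f=7, (2,7) g=1 f=9, (3,6) g=1 f=9]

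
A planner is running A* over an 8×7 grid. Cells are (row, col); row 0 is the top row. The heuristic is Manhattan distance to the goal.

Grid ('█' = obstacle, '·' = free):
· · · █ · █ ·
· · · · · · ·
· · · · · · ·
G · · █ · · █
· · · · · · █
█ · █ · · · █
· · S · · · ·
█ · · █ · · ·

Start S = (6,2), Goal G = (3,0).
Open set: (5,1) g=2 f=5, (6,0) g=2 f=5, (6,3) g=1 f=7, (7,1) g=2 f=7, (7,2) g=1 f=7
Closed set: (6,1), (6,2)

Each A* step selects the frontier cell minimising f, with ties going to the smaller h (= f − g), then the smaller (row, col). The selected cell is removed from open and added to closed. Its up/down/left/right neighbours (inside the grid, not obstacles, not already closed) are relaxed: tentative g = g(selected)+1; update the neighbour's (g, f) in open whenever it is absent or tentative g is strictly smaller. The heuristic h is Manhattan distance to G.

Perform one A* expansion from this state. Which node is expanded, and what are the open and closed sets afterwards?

step 1: expand (5,1) (f=5, h=3) → closed; open now [(4,1) g=3 f=5, (6,0) g=2 f=5, (6,3) g=1 f=7, (7,1) g=2 f=7, (7,2) g=1 f=7]

expanded=(5,1); open=[(4,1) g=3 f=5, (6,0) g=2 f=5, (6,3) g=1 f=7, (7,1) g=2 f=7, (7,2) g=1 f=7]; closed=[(5,1), (6,1), (6,2)]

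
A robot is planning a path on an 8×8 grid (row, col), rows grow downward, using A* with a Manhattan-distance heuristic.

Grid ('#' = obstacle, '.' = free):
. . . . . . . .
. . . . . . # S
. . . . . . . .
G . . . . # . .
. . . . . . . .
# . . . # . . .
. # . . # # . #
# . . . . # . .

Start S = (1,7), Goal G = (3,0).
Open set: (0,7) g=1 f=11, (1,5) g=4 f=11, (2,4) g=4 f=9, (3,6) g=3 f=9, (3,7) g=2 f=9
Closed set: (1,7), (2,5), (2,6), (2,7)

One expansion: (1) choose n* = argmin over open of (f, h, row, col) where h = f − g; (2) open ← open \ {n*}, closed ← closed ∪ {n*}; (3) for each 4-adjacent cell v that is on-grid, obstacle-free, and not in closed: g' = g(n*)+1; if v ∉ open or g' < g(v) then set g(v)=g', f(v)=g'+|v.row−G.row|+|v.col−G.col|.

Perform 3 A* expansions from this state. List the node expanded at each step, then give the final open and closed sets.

step 1: expand (2,4) (f=9, h=5) → closed; open now [(0,7) g=1 f=11, (1,4) g=5 f=11, (1,5) g=4 f=11, (2,3) g=5 f=9, (3,4) g=5 f=9, (3,6) g=3 f=9, (3,7) g=2 f=9]
step 2: expand (2,3) (f=9, h=4) → closed; open now [(0,7) g=1 f=11, (1,3) g=6 f=11, (1,4) g=5 f=11, (1,5) g=4 f=11, (2,2) g=6 f=9, (3,3) g=6 f=9, (3,4) g=5 f=9, (3,6) g=3 f=9, (3,7) g=2 f=9]
step 3: expand (2,2) (f=9, h=3) → closed; open now [(0,7) g=1 f=11, (1,2) g=7 f=11, (1,3) g=6 f=11, (1,4) g=5 f=11, (1,5) g=4 f=11, (2,1) g=7 f=9, (3,2) g=7 f=9, (3,3) g=6 f=9, (3,4) g=5 f=9, (3,6) g=3 f=9, (3,7) g=2 f=9]

order=[(2,4) → (2,3) → (2,2)]; open=[(0,7) g=1 f=11, (1,2) g=7 f=11, (1,3) g=6 f=11, (1,4) g=5 f=11, (1,5) g=4 f=11, (2,1) g=7 f=9, (3,2) g=7 f=9, (3,3) g=6 f=9, (3,4) g=5 f=9, (3,6) g=3 f=9, (3,7) g=2 f=9]; closed=[(1,7), (2,2), (2,3), (2,4), (2,5), (2,6), (2,7)]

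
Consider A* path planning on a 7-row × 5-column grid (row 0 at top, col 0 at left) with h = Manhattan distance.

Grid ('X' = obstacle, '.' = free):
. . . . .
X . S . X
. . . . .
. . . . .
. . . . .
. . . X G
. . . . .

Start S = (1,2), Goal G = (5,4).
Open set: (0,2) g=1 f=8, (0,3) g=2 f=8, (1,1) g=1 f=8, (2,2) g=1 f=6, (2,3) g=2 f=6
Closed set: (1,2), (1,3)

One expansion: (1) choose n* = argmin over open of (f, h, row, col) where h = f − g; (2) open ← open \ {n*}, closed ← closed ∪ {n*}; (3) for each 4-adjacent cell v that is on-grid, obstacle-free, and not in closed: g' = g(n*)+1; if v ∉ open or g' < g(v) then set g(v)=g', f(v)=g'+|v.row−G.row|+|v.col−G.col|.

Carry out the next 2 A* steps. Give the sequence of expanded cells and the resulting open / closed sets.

order=[(2,3) → (2,4)]; open=[(0,2) g=1 f=8, (0,3) g=2 f=8, (1,1) g=1 f=8, (2,2) g=1 f=6, (3,3) g=3 f=6, (3,4) g=4 f=6]; closed=[(1,2), (1,3), (2,3), (2,4)]

step 1: expand (2,3) (f=6, h=4) → closed; open now [(0,2) g=1 f=8, (0,3) g=2 f=8, (1,1) g=1 f=8, (2,2) g=1 f=6, (2,4) g=3 f=6, (3,3) g=3 f=6]
step 2: expand (2,4) (f=6, h=3) → closed; open now [(0,2) g=1 f=8, (0,3) g=2 f=8, (1,1) g=1 f=8, (2,2) g=1 f=6, (3,3) g=3 f=6, (3,4) g=4 f=6]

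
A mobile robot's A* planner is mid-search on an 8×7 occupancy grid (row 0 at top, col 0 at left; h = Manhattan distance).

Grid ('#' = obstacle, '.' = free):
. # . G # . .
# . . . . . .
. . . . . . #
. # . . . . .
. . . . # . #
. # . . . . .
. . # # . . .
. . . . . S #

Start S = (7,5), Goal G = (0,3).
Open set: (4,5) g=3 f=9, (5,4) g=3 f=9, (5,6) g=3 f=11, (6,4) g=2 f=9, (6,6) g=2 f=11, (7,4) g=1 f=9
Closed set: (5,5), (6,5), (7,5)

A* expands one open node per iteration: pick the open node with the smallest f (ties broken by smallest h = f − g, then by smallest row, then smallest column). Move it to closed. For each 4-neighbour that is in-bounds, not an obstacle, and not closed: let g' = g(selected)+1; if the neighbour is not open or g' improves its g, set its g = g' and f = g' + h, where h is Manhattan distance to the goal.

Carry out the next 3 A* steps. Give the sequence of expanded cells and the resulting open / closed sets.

step 1: expand (4,5) (f=9, h=6) → closed; open now [(3,5) g=4 f=9, (5,4) g=3 f=9, (5,6) g=3 f=11, (6,4) g=2 f=9, (6,6) g=2 f=11, (7,4) g=1 f=9]
step 2: expand (3,5) (f=9, h=5) → closed; open now [(2,5) g=5 f=9, (3,4) g=5 f=9, (3,6) g=5 f=11, (5,4) g=3 f=9, (5,6) g=3 f=11, (6,4) g=2 f=9, (6,6) g=2 f=11, (7,4) g=1 f=9]
step 3: expand (2,5) (f=9, h=4) → closed; open now [(1,5) g=6 f=9, (2,4) g=6 f=9, (3,4) g=5 f=9, (3,6) g=5 f=11, (5,4) g=3 f=9, (5,6) g=3 f=11, (6,4) g=2 f=9, (6,6) g=2 f=11, (7,4) g=1 f=9]

order=[(4,5) → (3,5) → (2,5)]; open=[(1,5) g=6 f=9, (2,4) g=6 f=9, (3,4) g=5 f=9, (3,6) g=5 f=11, (5,4) g=3 f=9, (5,6) g=3 f=11, (6,4) g=2 f=9, (6,6) g=2 f=11, (7,4) g=1 f=9]; closed=[(2,5), (3,5), (4,5), (5,5), (6,5), (7,5)]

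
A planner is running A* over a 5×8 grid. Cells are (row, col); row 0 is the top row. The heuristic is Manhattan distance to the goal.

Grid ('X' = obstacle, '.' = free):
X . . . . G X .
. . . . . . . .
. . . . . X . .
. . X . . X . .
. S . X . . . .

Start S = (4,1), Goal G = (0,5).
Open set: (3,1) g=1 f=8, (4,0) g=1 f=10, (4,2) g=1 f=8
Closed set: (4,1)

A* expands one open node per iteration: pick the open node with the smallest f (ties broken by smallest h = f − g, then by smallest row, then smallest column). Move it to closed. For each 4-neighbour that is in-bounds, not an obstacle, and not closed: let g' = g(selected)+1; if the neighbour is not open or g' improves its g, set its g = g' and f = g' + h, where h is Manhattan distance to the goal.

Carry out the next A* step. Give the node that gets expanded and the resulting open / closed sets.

expanded=(3,1); open=[(2,1) g=2 f=8, (3,0) g=2 f=10, (4,0) g=1 f=10, (4,2) g=1 f=8]; closed=[(3,1), (4,1)]

step 1: expand (3,1) (f=8, h=7) → closed; open now [(2,1) g=2 f=8, (3,0) g=2 f=10, (4,0) g=1 f=10, (4,2) g=1 f=8]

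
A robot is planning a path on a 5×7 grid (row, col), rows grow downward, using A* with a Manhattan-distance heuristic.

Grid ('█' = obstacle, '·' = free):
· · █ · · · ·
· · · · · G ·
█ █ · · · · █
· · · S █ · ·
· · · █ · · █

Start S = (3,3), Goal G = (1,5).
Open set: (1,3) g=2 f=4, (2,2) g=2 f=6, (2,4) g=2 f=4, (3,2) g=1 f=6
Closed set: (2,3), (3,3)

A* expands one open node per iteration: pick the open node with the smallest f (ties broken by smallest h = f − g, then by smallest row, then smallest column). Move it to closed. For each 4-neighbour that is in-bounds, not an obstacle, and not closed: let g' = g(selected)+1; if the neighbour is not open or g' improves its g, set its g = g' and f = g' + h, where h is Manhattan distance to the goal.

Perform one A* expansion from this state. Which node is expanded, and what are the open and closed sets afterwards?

step 1: expand (1,3) (f=4, h=2) → closed; open now [(0,3) g=3 f=6, (1,2) g=3 f=6, (1,4) g=3 f=4, (2,2) g=2 f=6, (2,4) g=2 f=4, (3,2) g=1 f=6]

expanded=(1,3); open=[(0,3) g=3 f=6, (1,2) g=3 f=6, (1,4) g=3 f=4, (2,2) g=2 f=6, (2,4) g=2 f=4, (3,2) g=1 f=6]; closed=[(1,3), (2,3), (3,3)]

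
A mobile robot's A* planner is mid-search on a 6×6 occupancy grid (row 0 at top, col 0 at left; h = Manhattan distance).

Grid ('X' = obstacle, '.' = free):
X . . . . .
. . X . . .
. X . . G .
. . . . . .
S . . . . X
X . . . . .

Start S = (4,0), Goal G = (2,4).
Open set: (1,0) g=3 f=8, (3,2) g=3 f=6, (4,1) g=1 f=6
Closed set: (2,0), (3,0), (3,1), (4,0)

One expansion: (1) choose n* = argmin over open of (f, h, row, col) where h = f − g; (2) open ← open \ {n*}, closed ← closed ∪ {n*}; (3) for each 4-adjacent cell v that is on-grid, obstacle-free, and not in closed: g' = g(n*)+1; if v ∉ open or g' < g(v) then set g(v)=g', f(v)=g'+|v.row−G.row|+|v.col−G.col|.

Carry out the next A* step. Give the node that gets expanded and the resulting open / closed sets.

expanded=(3,2); open=[(1,0) g=3 f=8, (2,2) g=4 f=6, (3,3) g=4 f=6, (4,1) g=1 f=6, (4,2) g=4 f=8]; closed=[(2,0), (3,0), (3,1), (3,2), (4,0)]

step 1: expand (3,2) (f=6, h=3) → closed; open now [(1,0) g=3 f=8, (2,2) g=4 f=6, (3,3) g=4 f=6, (4,1) g=1 f=6, (4,2) g=4 f=8]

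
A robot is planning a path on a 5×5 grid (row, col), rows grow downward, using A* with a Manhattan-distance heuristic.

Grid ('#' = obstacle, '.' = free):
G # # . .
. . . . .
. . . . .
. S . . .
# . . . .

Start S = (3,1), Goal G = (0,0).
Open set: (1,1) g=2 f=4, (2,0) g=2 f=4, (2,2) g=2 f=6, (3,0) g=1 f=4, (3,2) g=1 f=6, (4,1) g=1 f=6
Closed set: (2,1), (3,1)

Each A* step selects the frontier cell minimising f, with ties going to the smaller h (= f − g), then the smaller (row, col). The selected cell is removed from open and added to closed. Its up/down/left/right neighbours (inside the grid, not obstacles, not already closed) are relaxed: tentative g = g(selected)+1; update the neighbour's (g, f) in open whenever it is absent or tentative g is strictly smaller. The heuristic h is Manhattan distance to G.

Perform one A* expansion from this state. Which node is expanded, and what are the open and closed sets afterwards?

step 1: expand (1,1) (f=4, h=2) → closed; open now [(1,0) g=3 f=4, (1,2) g=3 f=6, (2,0) g=2 f=4, (2,2) g=2 f=6, (3,0) g=1 f=4, (3,2) g=1 f=6, (4,1) g=1 f=6]

expanded=(1,1); open=[(1,0) g=3 f=4, (1,2) g=3 f=6, (2,0) g=2 f=4, (2,2) g=2 f=6, (3,0) g=1 f=4, (3,2) g=1 f=6, (4,1) g=1 f=6]; closed=[(1,1), (2,1), (3,1)]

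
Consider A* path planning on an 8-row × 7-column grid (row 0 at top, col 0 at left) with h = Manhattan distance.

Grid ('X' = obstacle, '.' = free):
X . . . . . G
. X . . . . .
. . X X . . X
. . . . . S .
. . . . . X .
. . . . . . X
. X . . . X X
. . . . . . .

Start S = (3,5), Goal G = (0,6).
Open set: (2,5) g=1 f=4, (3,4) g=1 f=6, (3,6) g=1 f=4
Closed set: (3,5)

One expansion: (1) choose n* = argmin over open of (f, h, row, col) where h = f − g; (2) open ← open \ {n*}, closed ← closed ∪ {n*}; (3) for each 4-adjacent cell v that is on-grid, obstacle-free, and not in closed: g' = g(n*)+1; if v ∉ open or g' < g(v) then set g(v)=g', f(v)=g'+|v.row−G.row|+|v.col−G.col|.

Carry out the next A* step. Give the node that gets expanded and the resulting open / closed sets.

step 1: expand (2,5) (f=4, h=3) → closed; open now [(1,5) g=2 f=4, (2,4) g=2 f=6, (3,4) g=1 f=6, (3,6) g=1 f=4]

expanded=(2,5); open=[(1,5) g=2 f=4, (2,4) g=2 f=6, (3,4) g=1 f=6, (3,6) g=1 f=4]; closed=[(2,5), (3,5)]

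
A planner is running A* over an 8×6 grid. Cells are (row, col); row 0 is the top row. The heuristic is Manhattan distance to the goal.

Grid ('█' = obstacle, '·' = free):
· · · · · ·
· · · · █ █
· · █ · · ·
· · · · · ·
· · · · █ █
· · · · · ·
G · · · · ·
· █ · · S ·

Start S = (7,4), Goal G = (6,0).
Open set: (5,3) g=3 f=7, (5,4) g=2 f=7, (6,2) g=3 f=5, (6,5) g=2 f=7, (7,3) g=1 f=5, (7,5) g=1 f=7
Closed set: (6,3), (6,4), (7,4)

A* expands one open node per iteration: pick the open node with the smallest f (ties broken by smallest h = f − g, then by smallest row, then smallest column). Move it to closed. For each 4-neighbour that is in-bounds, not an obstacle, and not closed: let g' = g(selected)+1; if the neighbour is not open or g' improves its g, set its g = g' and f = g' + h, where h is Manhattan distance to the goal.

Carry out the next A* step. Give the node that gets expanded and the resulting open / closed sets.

expanded=(6,2); open=[(5,2) g=4 f=7, (5,3) g=3 f=7, (5,4) g=2 f=7, (6,1) g=4 f=5, (6,5) g=2 f=7, (7,2) g=4 f=7, (7,3) g=1 f=5, (7,5) g=1 f=7]; closed=[(6,2), (6,3), (6,4), (7,4)]

step 1: expand (6,2) (f=5, h=2) → closed; open now [(5,2) g=4 f=7, (5,3) g=3 f=7, (5,4) g=2 f=7, (6,1) g=4 f=5, (6,5) g=2 f=7, (7,2) g=4 f=7, (7,3) g=1 f=5, (7,5) g=1 f=7]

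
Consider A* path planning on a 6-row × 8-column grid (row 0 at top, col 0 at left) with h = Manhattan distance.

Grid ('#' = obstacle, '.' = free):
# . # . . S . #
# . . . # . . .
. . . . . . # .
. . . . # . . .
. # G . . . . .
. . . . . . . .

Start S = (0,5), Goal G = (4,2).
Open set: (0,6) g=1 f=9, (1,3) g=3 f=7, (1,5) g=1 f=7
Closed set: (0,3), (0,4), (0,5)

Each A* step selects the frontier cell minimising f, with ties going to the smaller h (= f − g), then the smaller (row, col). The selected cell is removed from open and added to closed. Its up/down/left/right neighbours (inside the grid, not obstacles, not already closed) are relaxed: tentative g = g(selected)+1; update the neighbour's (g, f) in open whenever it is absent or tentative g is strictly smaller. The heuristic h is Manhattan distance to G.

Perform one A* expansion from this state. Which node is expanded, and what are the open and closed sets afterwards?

expanded=(1,3); open=[(0,6) g=1 f=9, (1,2) g=4 f=7, (1,5) g=1 f=7, (2,3) g=4 f=7]; closed=[(0,3), (0,4), (0,5), (1,3)]

step 1: expand (1,3) (f=7, h=4) → closed; open now [(0,6) g=1 f=9, (1,2) g=4 f=7, (1,5) g=1 f=7, (2,3) g=4 f=7]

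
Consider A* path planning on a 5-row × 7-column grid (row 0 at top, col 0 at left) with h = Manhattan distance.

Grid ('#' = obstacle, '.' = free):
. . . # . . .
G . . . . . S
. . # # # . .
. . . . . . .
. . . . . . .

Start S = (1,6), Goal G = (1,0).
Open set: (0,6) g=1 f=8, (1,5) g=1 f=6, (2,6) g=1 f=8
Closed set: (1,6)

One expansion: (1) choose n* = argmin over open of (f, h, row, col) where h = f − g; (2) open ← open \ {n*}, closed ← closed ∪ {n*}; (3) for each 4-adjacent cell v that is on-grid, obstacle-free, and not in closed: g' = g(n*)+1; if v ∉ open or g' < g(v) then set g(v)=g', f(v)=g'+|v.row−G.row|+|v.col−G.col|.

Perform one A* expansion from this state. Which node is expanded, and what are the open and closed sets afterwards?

step 1: expand (1,5) (f=6, h=5) → closed; open now [(0,5) g=2 f=8, (0,6) g=1 f=8, (1,4) g=2 f=6, (2,5) g=2 f=8, (2,6) g=1 f=8]

expanded=(1,5); open=[(0,5) g=2 f=8, (0,6) g=1 f=8, (1,4) g=2 f=6, (2,5) g=2 f=8, (2,6) g=1 f=8]; closed=[(1,5), (1,6)]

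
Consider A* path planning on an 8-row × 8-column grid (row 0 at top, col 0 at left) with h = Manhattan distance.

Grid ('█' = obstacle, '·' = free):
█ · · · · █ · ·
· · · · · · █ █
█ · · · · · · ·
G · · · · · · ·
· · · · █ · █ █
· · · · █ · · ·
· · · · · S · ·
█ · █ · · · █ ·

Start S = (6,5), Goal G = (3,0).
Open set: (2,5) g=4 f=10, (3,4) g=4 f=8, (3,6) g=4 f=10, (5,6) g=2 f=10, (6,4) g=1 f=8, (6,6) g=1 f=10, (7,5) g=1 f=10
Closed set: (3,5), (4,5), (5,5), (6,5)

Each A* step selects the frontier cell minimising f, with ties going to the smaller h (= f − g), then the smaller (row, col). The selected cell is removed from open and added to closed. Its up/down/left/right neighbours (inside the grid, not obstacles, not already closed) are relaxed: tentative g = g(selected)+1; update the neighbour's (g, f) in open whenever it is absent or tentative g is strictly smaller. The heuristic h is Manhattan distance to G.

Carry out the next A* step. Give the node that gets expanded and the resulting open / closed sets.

step 1: expand (3,4) (f=8, h=4) → closed; open now [(2,4) g=5 f=10, (2,5) g=4 f=10, (3,3) g=5 f=8, (3,6) g=4 f=10, (5,6) g=2 f=10, (6,4) g=1 f=8, (6,6) g=1 f=10, (7,5) g=1 f=10]

expanded=(3,4); open=[(2,4) g=5 f=10, (2,5) g=4 f=10, (3,3) g=5 f=8, (3,6) g=4 f=10, (5,6) g=2 f=10, (6,4) g=1 f=8, (6,6) g=1 f=10, (7,5) g=1 f=10]; closed=[(3,4), (3,5), (4,5), (5,5), (6,5)]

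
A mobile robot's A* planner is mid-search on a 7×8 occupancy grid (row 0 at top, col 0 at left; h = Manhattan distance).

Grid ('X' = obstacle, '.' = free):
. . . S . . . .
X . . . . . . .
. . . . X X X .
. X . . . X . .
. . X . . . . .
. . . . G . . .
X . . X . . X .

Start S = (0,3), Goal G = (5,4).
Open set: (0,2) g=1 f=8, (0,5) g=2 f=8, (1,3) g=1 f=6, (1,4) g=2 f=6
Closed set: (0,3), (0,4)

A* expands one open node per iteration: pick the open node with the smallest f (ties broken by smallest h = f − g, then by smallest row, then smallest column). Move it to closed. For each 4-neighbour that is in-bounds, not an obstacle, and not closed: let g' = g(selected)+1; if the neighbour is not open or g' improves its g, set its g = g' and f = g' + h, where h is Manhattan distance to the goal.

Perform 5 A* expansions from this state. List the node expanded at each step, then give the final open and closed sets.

order=[(1,4) → (1,3) → (2,3) → (3,3) → (3,4)]; open=[(0,2) g=1 f=8, (0,5) g=2 f=8, (1,2) g=2 f=8, (1,5) g=3 f=8, (2,2) g=3 f=8, (3,2) g=4 f=8, (4,3) g=4 f=6, (4,4) g=5 f=6]; closed=[(0,3), (0,4), (1,3), (1,4), (2,3), (3,3), (3,4)]

step 1: expand (1,4) (f=6, h=4) → closed; open now [(0,2) g=1 f=8, (0,5) g=2 f=8, (1,3) g=1 f=6, (1,5) g=3 f=8]
step 2: expand (1,3) (f=6, h=5) → closed; open now [(0,2) g=1 f=8, (0,5) g=2 f=8, (1,2) g=2 f=8, (1,5) g=3 f=8, (2,3) g=2 f=6]
step 3: expand (2,3) (f=6, h=4) → closed; open now [(0,2) g=1 f=8, (0,5) g=2 f=8, (1,2) g=2 f=8, (1,5) g=3 f=8, (2,2) g=3 f=8, (3,3) g=3 f=6]
step 4: expand (3,3) (f=6, h=3) → closed; open now [(0,2) g=1 f=8, (0,5) g=2 f=8, (1,2) g=2 f=8, (1,5) g=3 f=8, (2,2) g=3 f=8, (3,2) g=4 f=8, (3,4) g=4 f=6, (4,3) g=4 f=6]
step 5: expand (3,4) (f=6, h=2) → closed; open now [(0,2) g=1 f=8, (0,5) g=2 f=8, (1,2) g=2 f=8, (1,5) g=3 f=8, (2,2) g=3 f=8, (3,2) g=4 f=8, (4,3) g=4 f=6, (4,4) g=5 f=6]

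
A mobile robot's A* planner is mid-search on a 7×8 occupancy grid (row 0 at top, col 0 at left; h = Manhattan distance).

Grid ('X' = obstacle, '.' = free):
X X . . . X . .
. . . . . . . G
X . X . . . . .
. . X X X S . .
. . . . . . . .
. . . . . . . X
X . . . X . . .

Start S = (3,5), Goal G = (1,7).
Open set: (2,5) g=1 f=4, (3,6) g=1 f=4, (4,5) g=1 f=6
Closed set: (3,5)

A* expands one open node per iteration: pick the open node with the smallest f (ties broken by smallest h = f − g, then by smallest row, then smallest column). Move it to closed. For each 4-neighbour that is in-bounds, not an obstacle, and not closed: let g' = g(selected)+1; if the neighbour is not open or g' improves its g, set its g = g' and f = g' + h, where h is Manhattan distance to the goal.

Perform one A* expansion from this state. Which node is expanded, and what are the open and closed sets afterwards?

expanded=(2,5); open=[(1,5) g=2 f=4, (2,4) g=2 f=6, (2,6) g=2 f=4, (3,6) g=1 f=4, (4,5) g=1 f=6]; closed=[(2,5), (3,5)]

step 1: expand (2,5) (f=4, h=3) → closed; open now [(1,5) g=2 f=4, (2,4) g=2 f=6, (2,6) g=2 f=4, (3,6) g=1 f=4, (4,5) g=1 f=6]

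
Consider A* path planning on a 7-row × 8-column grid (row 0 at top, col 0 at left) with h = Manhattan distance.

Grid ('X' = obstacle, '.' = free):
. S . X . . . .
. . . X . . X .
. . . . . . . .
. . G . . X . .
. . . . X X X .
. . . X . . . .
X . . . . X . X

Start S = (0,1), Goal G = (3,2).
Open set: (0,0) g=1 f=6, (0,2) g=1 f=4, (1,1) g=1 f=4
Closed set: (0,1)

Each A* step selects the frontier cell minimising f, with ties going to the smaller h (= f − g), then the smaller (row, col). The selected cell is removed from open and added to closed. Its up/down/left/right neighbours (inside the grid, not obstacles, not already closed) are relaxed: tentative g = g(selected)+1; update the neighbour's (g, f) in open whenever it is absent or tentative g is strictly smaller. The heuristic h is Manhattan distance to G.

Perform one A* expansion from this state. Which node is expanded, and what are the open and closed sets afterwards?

step 1: expand (0,2) (f=4, h=3) → closed; open now [(0,0) g=1 f=6, (1,1) g=1 f=4, (1,2) g=2 f=4]

expanded=(0,2); open=[(0,0) g=1 f=6, (1,1) g=1 f=4, (1,2) g=2 f=4]; closed=[(0,1), (0,2)]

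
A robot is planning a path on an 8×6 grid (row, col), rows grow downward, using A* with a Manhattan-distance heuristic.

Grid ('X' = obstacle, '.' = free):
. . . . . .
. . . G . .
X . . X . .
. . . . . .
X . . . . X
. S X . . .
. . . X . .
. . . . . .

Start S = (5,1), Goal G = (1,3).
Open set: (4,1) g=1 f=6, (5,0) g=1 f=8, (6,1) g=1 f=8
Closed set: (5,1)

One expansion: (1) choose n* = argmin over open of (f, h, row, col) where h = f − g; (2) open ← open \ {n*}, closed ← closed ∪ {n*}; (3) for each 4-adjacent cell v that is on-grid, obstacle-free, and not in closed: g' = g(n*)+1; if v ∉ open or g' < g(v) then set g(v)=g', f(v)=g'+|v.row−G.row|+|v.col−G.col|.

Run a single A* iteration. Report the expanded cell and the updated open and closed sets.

step 1: expand (4,1) (f=6, h=5) → closed; open now [(3,1) g=2 f=6, (4,2) g=2 f=6, (5,0) g=1 f=8, (6,1) g=1 f=8]

expanded=(4,1); open=[(3,1) g=2 f=6, (4,2) g=2 f=6, (5,0) g=1 f=8, (6,1) g=1 f=8]; closed=[(4,1), (5,1)]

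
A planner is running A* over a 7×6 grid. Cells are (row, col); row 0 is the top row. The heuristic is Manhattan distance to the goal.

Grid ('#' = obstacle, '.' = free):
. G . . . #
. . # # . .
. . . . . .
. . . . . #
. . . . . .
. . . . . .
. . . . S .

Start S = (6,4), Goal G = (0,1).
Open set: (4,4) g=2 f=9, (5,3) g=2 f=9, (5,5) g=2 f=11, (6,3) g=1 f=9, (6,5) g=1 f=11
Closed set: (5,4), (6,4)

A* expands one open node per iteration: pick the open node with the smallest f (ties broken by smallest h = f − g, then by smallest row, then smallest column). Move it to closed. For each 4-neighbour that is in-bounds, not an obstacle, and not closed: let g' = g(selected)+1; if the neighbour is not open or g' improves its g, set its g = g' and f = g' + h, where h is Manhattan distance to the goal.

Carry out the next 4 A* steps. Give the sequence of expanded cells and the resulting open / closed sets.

order=[(4,4) → (3,4) → (2,4) → (1,4)]; open=[(0,4) g=6 f=9, (1,5) g=6 f=11, (2,3) g=5 f=9, (2,5) g=5 f=11, (3,3) g=4 f=9, (4,3) g=3 f=9, (4,5) g=3 f=11, (5,3) g=2 f=9, (5,5) g=2 f=11, (6,3) g=1 f=9, (6,5) g=1 f=11]; closed=[(1,4), (2,4), (3,4), (4,4), (5,4), (6,4)]

step 1: expand (4,4) (f=9, h=7) → closed; open now [(3,4) g=3 f=9, (4,3) g=3 f=9, (4,5) g=3 f=11, (5,3) g=2 f=9, (5,5) g=2 f=11, (6,3) g=1 f=9, (6,5) g=1 f=11]
step 2: expand (3,4) (f=9, h=6) → closed; open now [(2,4) g=4 f=9, (3,3) g=4 f=9, (4,3) g=3 f=9, (4,5) g=3 f=11, (5,3) g=2 f=9, (5,5) g=2 f=11, (6,3) g=1 f=9, (6,5) g=1 f=11]
step 3: expand (2,4) (f=9, h=5) → closed; open now [(1,4) g=5 f=9, (2,3) g=5 f=9, (2,5) g=5 f=11, (3,3) g=4 f=9, (4,3) g=3 f=9, (4,5) g=3 f=11, (5,3) g=2 f=9, (5,5) g=2 f=11, (6,3) g=1 f=9, (6,5) g=1 f=11]
step 4: expand (1,4) (f=9, h=4) → closed; open now [(0,4) g=6 f=9, (1,5) g=6 f=11, (2,3) g=5 f=9, (2,5) g=5 f=11, (3,3) g=4 f=9, (4,3) g=3 f=9, (4,5) g=3 f=11, (5,3) g=2 f=9, (5,5) g=2 f=11, (6,3) g=1 f=9, (6,5) g=1 f=11]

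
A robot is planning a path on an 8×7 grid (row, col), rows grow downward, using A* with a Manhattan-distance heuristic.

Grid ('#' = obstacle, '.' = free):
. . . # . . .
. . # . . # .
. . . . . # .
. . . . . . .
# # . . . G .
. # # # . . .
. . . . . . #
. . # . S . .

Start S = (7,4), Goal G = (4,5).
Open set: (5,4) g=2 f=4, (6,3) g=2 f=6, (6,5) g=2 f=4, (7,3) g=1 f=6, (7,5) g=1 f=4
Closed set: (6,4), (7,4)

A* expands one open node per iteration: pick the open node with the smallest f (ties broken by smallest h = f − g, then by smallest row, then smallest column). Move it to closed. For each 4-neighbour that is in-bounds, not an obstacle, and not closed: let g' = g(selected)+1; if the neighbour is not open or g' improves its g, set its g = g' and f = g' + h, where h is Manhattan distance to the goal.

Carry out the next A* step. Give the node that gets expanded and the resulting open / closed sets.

expanded=(5,4); open=[(4,4) g=3 f=4, (5,5) g=3 f=4, (6,3) g=2 f=6, (6,5) g=2 f=4, (7,3) g=1 f=6, (7,5) g=1 f=4]; closed=[(5,4), (6,4), (7,4)]

step 1: expand (5,4) (f=4, h=2) → closed; open now [(4,4) g=3 f=4, (5,5) g=3 f=4, (6,3) g=2 f=6, (6,5) g=2 f=4, (7,3) g=1 f=6, (7,5) g=1 f=4]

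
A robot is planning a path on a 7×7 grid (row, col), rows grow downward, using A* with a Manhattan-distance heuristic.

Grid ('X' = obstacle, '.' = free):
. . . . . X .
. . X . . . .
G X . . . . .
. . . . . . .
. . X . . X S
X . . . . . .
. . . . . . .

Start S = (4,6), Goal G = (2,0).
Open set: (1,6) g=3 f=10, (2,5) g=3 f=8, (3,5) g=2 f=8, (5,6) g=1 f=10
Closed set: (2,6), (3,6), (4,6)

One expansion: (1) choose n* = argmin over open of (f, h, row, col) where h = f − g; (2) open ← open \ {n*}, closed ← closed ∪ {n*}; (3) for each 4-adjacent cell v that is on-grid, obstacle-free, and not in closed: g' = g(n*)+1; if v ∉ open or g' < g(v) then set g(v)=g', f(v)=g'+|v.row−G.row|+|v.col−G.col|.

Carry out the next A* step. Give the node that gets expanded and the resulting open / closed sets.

expanded=(2,5); open=[(1,5) g=4 f=10, (1,6) g=3 f=10, (2,4) g=4 f=8, (3,5) g=2 f=8, (5,6) g=1 f=10]; closed=[(2,5), (2,6), (3,6), (4,6)]

step 1: expand (2,5) (f=8, h=5) → closed; open now [(1,5) g=4 f=10, (1,6) g=3 f=10, (2,4) g=4 f=8, (3,5) g=2 f=8, (5,6) g=1 f=10]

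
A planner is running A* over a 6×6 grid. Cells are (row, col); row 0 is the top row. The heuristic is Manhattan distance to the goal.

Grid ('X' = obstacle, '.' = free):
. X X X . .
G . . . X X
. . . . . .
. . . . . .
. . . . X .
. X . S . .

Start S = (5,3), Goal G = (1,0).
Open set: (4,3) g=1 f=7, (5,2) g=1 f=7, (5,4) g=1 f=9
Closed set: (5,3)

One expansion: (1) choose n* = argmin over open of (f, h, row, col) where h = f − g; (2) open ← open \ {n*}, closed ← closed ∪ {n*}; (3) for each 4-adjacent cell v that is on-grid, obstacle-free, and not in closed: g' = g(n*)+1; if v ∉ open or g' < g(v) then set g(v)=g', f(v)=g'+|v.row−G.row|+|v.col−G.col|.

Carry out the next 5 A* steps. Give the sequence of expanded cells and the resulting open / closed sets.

order=[(4,3) → (3,3) → (2,3) → (1,3) → (1,2)]; open=[(1,1) g=6 f=7, (2,2) g=4 f=7, (2,4) g=4 f=9, (3,2) g=3 f=7, (3,4) g=3 f=9, (4,2) g=2 f=7, (5,2) g=1 f=7, (5,4) g=1 f=9]; closed=[(1,2), (1,3), (2,3), (3,3), (4,3), (5,3)]

step 1: expand (4,3) (f=7, h=6) → closed; open now [(3,3) g=2 f=7, (4,2) g=2 f=7, (5,2) g=1 f=7, (5,4) g=1 f=9]
step 2: expand (3,3) (f=7, h=5) → closed; open now [(2,3) g=3 f=7, (3,2) g=3 f=7, (3,4) g=3 f=9, (4,2) g=2 f=7, (5,2) g=1 f=7, (5,4) g=1 f=9]
step 3: expand (2,3) (f=7, h=4) → closed; open now [(1,3) g=4 f=7, (2,2) g=4 f=7, (2,4) g=4 f=9, (3,2) g=3 f=7, (3,4) g=3 f=9, (4,2) g=2 f=7, (5,2) g=1 f=7, (5,4) g=1 f=9]
step 4: expand (1,3) (f=7, h=3) → closed; open now [(1,2) g=5 f=7, (2,2) g=4 f=7, (2,4) g=4 f=9, (3,2) g=3 f=7, (3,4) g=3 f=9, (4,2) g=2 f=7, (5,2) g=1 f=7, (5,4) g=1 f=9]
step 5: expand (1,2) (f=7, h=2) → closed; open now [(1,1) g=6 f=7, (2,2) g=4 f=7, (2,4) g=4 f=9, (3,2) g=3 f=7, (3,4) g=3 f=9, (4,2) g=2 f=7, (5,2) g=1 f=7, (5,4) g=1 f=9]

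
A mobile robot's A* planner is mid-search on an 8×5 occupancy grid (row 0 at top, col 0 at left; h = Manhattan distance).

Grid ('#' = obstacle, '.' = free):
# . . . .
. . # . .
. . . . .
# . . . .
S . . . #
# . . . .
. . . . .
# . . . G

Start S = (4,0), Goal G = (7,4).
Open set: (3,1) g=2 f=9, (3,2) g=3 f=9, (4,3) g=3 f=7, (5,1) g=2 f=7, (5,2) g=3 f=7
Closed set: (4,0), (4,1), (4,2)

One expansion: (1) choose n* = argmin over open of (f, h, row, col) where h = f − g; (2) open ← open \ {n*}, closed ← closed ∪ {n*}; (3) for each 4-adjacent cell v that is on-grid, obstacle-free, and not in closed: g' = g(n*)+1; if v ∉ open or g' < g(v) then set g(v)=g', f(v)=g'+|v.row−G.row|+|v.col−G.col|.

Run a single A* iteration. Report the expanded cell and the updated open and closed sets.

step 1: expand (4,3) (f=7, h=4) → closed; open now [(3,1) g=2 f=9, (3,2) g=3 f=9, (3,3) g=4 f=9, (5,1) g=2 f=7, (5,2) g=3 f=7, (5,3) g=4 f=7]

expanded=(4,3); open=[(3,1) g=2 f=9, (3,2) g=3 f=9, (3,3) g=4 f=9, (5,1) g=2 f=7, (5,2) g=3 f=7, (5,3) g=4 f=7]; closed=[(4,0), (4,1), (4,2), (4,3)]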